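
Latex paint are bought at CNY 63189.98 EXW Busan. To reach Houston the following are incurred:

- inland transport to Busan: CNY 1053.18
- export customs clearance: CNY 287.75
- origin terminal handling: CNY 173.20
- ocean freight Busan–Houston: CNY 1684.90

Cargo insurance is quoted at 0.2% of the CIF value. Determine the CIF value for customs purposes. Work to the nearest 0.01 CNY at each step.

Let C be the CIF value. C = EXW price + pre-shipment costs + freight + 0.2% × C
C − 0.2% × C = 63189.98 + 1053.18 + 287.75 + 173.20 + 1684.90
0.998 × C = 66389.01
C = 66389.01 / 0.998 = 66522.05
Insurance premium = 0.2% × 66522.05 = 133.04

CIF value: CNY 66522.05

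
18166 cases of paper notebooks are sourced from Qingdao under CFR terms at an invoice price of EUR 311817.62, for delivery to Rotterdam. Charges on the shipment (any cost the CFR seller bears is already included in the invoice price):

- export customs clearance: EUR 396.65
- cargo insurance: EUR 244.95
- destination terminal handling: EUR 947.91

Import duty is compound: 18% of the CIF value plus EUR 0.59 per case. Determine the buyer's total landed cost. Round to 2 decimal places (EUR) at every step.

Total landed cost: EUR 379899.68

CFR: the seller pays costs through ocean freight to the destination port, but not insurance.
Already in the invoice (seller's account under CFR): export clearance — exclude.
CIF value = CFR price + insurance = 311817.62 + 244.95 = 312062.57
Ad valorem component: 312062.57 × 18% = 56171.26
Specific component: 18166 × 0.59 = 10717.94
Import duty = 56171.26 + 10717.94 = 66889.20
Buyer bears: insurance 244.95 + destination terminal 947.91 + duty 66889.20 = 68082.06
Landed cost = invoice 311817.62 + 68082.06 = 379899.68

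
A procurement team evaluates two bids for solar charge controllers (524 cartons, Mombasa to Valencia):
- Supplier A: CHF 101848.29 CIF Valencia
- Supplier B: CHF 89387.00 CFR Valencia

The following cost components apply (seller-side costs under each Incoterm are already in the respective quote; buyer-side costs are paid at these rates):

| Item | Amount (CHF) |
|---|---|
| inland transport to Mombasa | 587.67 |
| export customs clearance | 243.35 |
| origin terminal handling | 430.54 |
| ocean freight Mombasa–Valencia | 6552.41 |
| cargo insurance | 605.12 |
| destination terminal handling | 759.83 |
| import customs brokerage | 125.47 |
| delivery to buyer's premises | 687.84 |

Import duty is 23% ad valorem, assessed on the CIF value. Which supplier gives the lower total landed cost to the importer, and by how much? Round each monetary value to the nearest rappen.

Supplier A (CIF):
The CIF price already equals the CIF value: 101848.29
Import duty = 101848.29 × 23% = 23425.11
Buyer bears (A): 759.83 + 125.47 + 687.84 = 1573.14
Landed cost (A) = invoice 101848.29 + 1573.14 + duty 23425.11 = 126846.54
Supplier B (CFR):
CIF value = CFR price + insurance = 89387.00 + 605.12 = 89992.12
Import duty = 89992.12 × 23% = 20698.19
Buyer bears (B): 605.12 + 759.83 + 125.47 + 687.84 = 2178.26
Landed cost (B) = invoice 89387.00 + 2178.26 + duty 20698.19 = 112263.45
Difference = |126846.54 − 112263.45| = 14583.09

Supplier B is cheaper by CHF 14583.09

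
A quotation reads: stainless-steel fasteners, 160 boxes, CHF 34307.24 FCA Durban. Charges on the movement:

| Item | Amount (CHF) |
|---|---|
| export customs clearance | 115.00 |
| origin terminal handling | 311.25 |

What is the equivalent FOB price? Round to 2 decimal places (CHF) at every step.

Not relevant to the conversion: export clearance — on the seller under both FCA and FOB; already in the FCA price and stays in the FOB price.
From FCA to FOB, the seller additionally bears: origin terminal.
FOB price = 34307.24 + 311.25 = 34618.49

FOB price: CHF 34618.49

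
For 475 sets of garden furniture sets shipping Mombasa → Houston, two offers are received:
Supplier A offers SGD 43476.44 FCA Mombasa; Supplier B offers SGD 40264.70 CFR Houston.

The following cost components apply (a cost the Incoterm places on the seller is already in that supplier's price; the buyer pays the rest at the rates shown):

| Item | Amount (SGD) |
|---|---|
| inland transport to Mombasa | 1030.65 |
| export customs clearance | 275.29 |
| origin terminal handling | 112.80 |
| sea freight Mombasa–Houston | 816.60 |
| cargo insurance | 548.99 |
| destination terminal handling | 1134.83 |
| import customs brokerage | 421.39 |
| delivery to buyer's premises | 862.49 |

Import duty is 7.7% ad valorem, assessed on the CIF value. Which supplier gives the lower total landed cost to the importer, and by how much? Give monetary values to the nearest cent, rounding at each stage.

Supplier A (FCA):
CIF value = FCA price + origin terminal + freight + insurance = 43476.44 + 112.80 + 816.60 + 548.99 = 44954.83
Import duty = 44954.83 × 7.7% = 3461.52
Buyer bears (A): 112.80 + 816.60 + 548.99 + 1134.83 + 421.39 + 862.49 = 3897.10
Landed cost (A) = invoice 43476.44 + 3897.10 + duty 3461.52 = 50835.06
Supplier B (CFR):
CIF value = CFR price + insurance = 40264.70 + 548.99 = 40813.69
Import duty = 40813.69 × 7.7% = 3142.65
Buyer bears (B): 548.99 + 1134.83 + 421.39 + 862.49 = 2967.70
Landed cost (B) = invoice 40264.70 + 2967.70 + duty 3142.65 = 46375.05
Difference = |50835.06 − 46375.05| = 4460.01

Supplier B is cheaper by SGD 4460.01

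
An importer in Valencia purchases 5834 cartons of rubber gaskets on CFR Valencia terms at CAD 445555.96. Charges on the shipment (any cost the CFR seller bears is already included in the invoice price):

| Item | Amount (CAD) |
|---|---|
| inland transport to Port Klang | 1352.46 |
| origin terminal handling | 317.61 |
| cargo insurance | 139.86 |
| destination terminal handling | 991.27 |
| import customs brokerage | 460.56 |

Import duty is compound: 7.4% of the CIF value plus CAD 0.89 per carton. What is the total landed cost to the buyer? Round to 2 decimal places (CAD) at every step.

CFR: the seller pays costs through ocean freight to the destination port, but not insurance.
Already in the invoice (seller's account under CFR): inland to port, origin terminal — exclude.
CIF value = CFR price + insurance = 445555.96 + 139.86 = 445695.82
Ad valorem component: 445695.82 × 7.4% = 32981.49
Specific component: 5834 × 0.89 = 5192.26
Import duty = 32981.49 + 5192.26 = 38173.75
Buyer bears: insurance 139.86 + destination terminal 991.27 + brokerage 460.56 + duty 38173.75 = 39765.44
Landed cost = invoice 445555.96 + 39765.44 = 485321.40

Total landed cost: CAD 485321.40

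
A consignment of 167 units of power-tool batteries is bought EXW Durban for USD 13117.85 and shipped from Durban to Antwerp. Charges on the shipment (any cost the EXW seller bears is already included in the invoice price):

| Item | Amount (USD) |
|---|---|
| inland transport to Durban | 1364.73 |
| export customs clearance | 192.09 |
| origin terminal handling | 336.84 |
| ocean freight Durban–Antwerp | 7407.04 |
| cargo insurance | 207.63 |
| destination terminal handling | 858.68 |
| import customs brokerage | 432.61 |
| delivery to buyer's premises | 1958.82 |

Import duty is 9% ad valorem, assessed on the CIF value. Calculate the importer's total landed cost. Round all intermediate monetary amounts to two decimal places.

Total landed cost: USD 27912.65

EXW: the seller makes goods available at their premises; the buyer bears all onward costs.
CIF value = EXW price + inland to port + export clearance + origin terminal + freight + insurance = 13117.85 + 1364.73 + 192.09 + 336.84 + 7407.04 + 207.63 = 22626.18
Import duty = 22626.18 × 9% = 2036.36
Buyer bears: inland to port 1364.73 + export clearance 192.09 + origin terminal 336.84 + freight 7407.04 + insurance 207.63 + destination terminal 858.68 + brokerage 432.61 + delivery 1958.82 + duty 2036.36 = 14794.80
Landed cost = invoice 13117.85 + 14794.80 = 27912.65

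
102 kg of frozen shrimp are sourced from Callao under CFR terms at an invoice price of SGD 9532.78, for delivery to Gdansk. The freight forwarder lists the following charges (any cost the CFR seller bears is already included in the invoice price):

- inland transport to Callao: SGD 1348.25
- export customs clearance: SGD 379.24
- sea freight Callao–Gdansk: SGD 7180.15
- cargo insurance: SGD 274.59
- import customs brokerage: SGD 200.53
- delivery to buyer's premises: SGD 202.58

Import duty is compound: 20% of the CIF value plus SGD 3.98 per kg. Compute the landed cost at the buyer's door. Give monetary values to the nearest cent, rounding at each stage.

CFR: the seller pays costs through ocean freight to the destination port, but not insurance.
Already in the invoice (seller's account under CFR): inland to port, export clearance, freight — exclude.
CIF value = CFR price + insurance = 9532.78 + 274.59 = 9807.37
Ad valorem component: 9807.37 × 20% = 1961.47
Specific component: 102 × 3.98 = 405.96
Import duty = 1961.47 + 405.96 = 2367.43
Buyer bears: insurance 274.59 + brokerage 200.53 + delivery 202.58 + duty 2367.43 = 3045.13
Landed cost = invoice 9532.78 + 3045.13 = 12577.91

Total landed cost: SGD 12577.91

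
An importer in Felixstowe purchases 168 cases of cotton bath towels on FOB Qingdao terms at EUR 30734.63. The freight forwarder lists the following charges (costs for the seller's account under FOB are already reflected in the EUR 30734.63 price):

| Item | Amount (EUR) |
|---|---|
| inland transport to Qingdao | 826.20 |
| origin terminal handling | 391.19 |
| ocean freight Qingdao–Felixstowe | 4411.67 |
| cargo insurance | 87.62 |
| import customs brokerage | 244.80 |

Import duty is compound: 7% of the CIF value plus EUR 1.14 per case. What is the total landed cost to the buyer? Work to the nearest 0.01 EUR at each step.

Total landed cost: EUR 38136.61

FOB: the seller bears costs until goods are on board at the origin port; the buyer bears freight, insurance and all costs thereafter.
Already in the invoice (seller's account under FOB): inland to port, origin terminal — exclude.
CIF value = FOB price + freight + insurance = 30734.63 + 4411.67 + 87.62 = 35233.92
Ad valorem component: 35233.92 × 7% = 2466.37
Specific component: 168 × 1.14 = 191.52
Import duty = 2466.37 + 191.52 = 2657.89
Buyer bears: freight 4411.67 + insurance 87.62 + brokerage 244.80 + duty 2657.89 = 7401.98
Landed cost = invoice 30734.63 + 7401.98 = 38136.61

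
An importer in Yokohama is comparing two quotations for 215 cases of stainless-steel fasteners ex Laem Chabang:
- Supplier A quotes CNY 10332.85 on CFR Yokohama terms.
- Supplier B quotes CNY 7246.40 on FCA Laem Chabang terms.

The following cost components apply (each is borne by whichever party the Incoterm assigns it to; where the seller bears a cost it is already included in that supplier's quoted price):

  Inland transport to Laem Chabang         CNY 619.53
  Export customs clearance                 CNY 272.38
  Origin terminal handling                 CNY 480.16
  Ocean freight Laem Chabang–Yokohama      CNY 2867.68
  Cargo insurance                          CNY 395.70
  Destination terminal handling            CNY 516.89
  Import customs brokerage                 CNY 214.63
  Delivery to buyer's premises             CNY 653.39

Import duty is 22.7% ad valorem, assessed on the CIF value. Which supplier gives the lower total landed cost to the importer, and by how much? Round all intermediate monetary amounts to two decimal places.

Supplier A (CFR):
CIF value = CFR price + insurance = 10332.85 + 395.70 = 10728.55
Import duty = 10728.55 × 22.7% = 2435.38
Buyer bears (A): 395.70 + 516.89 + 214.63 + 653.39 = 1780.61
Landed cost (A) = invoice 10332.85 + 1780.61 + duty 2435.38 = 14548.84
Supplier B (FCA):
CIF value = FCA price + origin terminal + freight + insurance = 7246.40 + 480.16 + 2867.68 + 395.70 = 10989.94
Import duty = 10989.94 × 22.7% = 2494.72
Buyer bears (B): 480.16 + 2867.68 + 395.70 + 516.89 + 214.63 + 653.39 = 5128.45
Landed cost (B) = invoice 7246.40 + 5128.45 + duty 2494.72 = 14869.57
Difference = |14548.84 − 14869.57| = 320.73

Supplier A is cheaper by CNY 320.73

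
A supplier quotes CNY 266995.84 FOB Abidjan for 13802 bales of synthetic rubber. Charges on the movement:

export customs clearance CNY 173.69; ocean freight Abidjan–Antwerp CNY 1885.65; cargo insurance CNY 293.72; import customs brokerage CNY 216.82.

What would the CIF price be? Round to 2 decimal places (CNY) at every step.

Not relevant to the conversion: export clearance — on the seller under both FOB and CIF; already in the FOB price and stays in the CIF price. brokerage — on the buyer under both terms; not part of either seller's price.
From FOB to CIF, the seller additionally bears: freight, insurance.
CIF price = 266995.84 + 1885.65 + 293.72 = 269175.21

CIF price: CNY 269175.21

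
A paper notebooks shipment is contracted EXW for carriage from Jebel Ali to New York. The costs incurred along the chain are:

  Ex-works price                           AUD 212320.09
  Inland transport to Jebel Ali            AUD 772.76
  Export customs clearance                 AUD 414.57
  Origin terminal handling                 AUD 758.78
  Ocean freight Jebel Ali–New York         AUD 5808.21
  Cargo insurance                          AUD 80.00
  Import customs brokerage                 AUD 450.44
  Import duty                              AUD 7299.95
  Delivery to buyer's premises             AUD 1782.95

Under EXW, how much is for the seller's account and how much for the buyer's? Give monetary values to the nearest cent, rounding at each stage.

EXW: the seller makes goods available at their premises; the buyer bears all onward costs.
Seller's account: goods 212320.09 = 212320.09
Buyer's account: inland to port 772.76 + export clearance 414.57 + origin terminal 758.78 + freight 5808.21 + insurance 80.00 + brokerage 450.44 + duty 7299.95 + delivery 1782.95 = 17367.66

Seller: AUD 212320.09; buyer: AUD 17367.66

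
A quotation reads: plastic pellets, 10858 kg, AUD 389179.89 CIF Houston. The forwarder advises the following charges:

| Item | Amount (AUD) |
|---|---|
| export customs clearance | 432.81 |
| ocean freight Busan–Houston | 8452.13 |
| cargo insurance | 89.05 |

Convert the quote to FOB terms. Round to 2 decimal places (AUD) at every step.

FOB price: AUD 380638.71

Not relevant to the conversion: export clearance — on the seller under both CIF and FOB; already in the CIF price and stays in the FOB price.
From CIF to FOB, the seller no longer bears: freight, insurance.
FOB price = 389179.89 − 8452.13 − 89.05 = 380638.71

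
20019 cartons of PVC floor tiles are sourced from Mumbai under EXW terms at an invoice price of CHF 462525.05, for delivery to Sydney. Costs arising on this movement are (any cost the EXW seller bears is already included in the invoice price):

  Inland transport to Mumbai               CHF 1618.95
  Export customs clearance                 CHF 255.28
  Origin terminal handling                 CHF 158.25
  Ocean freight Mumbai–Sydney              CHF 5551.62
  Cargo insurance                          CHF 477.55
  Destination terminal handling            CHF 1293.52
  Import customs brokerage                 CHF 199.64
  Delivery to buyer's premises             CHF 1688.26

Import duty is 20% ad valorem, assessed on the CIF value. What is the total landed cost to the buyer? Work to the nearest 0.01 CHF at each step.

EXW: the seller makes goods available at their premises; the buyer bears all onward costs.
CIF value = EXW price + inland to port + export clearance + origin terminal + freight + insurance = 462525.05 + 1618.95 + 255.28 + 158.25 + 5551.62 + 477.55 = 470586.70
Import duty = 470586.70 × 20% = 94117.34
Buyer bears: inland to port 1618.95 + export clearance 255.28 + origin terminal 158.25 + freight 5551.62 + insurance 477.55 + destination terminal 1293.52 + brokerage 199.64 + delivery 1688.26 + duty 94117.34 = 105360.41
Landed cost = invoice 462525.05 + 105360.41 = 567885.46

Total landed cost: CHF 567885.46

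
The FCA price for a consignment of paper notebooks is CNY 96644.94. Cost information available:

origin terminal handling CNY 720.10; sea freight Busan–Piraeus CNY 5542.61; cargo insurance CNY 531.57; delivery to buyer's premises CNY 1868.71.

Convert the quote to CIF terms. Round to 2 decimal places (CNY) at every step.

CIF price: CNY 103439.22

Not relevant to the conversion: delivery — on the buyer under both terms; not part of either seller's price.
From FCA to CIF, the seller additionally bears: origin terminal, freight, insurance.
CIF price = 96644.94 + 720.10 + 5542.61 + 531.57 = 103439.22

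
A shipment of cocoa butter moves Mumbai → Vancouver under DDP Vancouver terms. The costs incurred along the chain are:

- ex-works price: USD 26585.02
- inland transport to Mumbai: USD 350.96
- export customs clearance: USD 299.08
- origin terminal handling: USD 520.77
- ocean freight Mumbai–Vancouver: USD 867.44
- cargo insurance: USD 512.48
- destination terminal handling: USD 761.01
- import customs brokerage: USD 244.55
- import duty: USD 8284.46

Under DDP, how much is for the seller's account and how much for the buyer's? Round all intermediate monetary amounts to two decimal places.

Seller: USD 38425.77; buyer: USD 0.00

DDP: the seller bears all costs including import duty.
Seller's account: goods 26585.02 + inland to port 350.96 + export clearance 299.08 + origin terminal 520.77 + freight 867.44 + insurance 512.48 + destination terminal 761.01 + brokerage 244.55 + duty 8284.46 = 38425.77
Buyer's account: 0.00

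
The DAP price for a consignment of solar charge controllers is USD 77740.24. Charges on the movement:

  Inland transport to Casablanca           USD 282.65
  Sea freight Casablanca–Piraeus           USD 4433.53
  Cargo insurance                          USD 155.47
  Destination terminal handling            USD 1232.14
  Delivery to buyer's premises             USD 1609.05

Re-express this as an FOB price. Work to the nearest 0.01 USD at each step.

FOB price: USD 70310.05

Not relevant to the conversion: inland to port — on the seller under both DAP and FOB; already in the DAP price and stays in the FOB price.
From DAP to FOB, the seller no longer bears: freight, insurance, destination terminal, delivery.
FOB price = 77740.24 − 4433.53 − 155.47 − 1232.14 − 1609.05 = 70310.05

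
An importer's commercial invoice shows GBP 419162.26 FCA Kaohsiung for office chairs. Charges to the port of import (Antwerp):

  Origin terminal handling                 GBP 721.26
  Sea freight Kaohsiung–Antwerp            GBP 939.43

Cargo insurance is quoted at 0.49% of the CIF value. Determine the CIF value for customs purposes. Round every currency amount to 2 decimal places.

Let C be the CIF value. C = FCA price + pre-shipment costs + freight + 0.49% × C
C − 0.49% × C = 419162.26 + 721.26 + 939.43
0.9951 × C = 420822.95
C = 420822.95 / 0.9951 = 422895.14
Insurance premium = 0.49% × 422895.14 = 2072.19

CIF value: GBP 422895.14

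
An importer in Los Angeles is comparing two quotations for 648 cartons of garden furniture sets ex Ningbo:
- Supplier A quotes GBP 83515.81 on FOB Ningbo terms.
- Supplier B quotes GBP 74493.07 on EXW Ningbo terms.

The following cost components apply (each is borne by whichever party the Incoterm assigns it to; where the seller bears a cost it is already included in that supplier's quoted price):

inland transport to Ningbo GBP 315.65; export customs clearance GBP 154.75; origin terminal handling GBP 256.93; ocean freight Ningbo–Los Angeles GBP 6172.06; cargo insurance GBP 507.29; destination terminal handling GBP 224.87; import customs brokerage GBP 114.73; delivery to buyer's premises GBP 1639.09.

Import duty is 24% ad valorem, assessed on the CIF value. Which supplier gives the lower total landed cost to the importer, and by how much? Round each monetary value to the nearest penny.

Supplier A (FOB):
CIF value = FOB price + freight + insurance = 83515.81 + 6172.06 + 507.29 = 90195.16
Import duty = 90195.16 × 24% = 21646.84
Buyer bears (A): 6172.06 + 507.29 + 224.87 + 114.73 + 1639.09 = 8658.04
Landed cost (A) = invoice 83515.81 + 8658.04 + duty 21646.84 = 113820.69
Supplier B (EXW):
CIF value = EXW price + inland to port + export clearance + origin terminal + freight + insurance = 74493.07 + 315.65 + 154.75 + 256.93 + 6172.06 + 507.29 = 81899.75
Import duty = 81899.75 × 24% = 19655.94
Buyer bears (B): 315.65 + 154.75 + 256.93 + 6172.06 + 507.29 + 224.87 + 114.73 + 1639.09 = 9385.37
Landed cost (B) = invoice 74493.07 + 9385.37 + duty 19655.94 = 103534.38
Difference = |113820.69 − 103534.38| = 10286.31

Supplier B is cheaper by GBP 10286.31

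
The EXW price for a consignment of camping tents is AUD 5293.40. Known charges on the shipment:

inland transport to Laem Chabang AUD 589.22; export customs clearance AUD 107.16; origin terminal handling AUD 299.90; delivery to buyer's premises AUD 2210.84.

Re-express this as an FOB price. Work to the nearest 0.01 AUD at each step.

Not relevant to the conversion: delivery — on the buyer under both terms; not part of either seller's price.
From EXW to FOB, the seller additionally bears: inland to port, export clearance, origin terminal.
FOB price = 5293.40 + 589.22 + 107.16 + 299.90 = 6289.68

FOB price: AUD 6289.68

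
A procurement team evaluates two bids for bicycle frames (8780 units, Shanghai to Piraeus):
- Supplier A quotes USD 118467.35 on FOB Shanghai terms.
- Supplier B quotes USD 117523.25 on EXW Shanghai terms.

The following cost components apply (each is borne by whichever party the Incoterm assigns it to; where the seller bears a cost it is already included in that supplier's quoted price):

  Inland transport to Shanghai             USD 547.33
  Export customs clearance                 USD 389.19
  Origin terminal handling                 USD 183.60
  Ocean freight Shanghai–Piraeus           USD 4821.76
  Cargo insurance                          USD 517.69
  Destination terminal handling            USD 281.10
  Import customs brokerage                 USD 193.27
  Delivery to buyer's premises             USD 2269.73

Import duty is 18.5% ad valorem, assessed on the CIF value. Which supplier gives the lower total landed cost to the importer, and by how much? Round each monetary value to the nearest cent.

Supplier A (FOB):
CIF value = FOB price + freight + insurance = 118467.35 + 4821.76 + 517.69 = 123806.80
Import duty = 123806.80 × 18.5% = 22904.26
Buyer bears (A): 4821.76 + 517.69 + 281.10 + 193.27 + 2269.73 = 8083.55
Landed cost (A) = invoice 118467.35 + 8083.55 + duty 22904.26 = 149455.16
Supplier B (EXW):
CIF value = EXW price + inland to port + export clearance + origin terminal + freight + insurance = 117523.25 + 547.33 + 389.19 + 183.60 + 4821.76 + 517.69 = 123982.82
Import duty = 123982.82 × 18.5% = 22936.82
Buyer bears (B): 547.33 + 389.19 + 183.60 + 4821.76 + 517.69 + 281.10 + 193.27 + 2269.73 = 9203.67
Landed cost (B) = invoice 117523.25 + 9203.67 + duty 22936.82 = 149663.74
Difference = |149455.16 − 149663.74| = 208.58

Supplier A is cheaper by USD 208.58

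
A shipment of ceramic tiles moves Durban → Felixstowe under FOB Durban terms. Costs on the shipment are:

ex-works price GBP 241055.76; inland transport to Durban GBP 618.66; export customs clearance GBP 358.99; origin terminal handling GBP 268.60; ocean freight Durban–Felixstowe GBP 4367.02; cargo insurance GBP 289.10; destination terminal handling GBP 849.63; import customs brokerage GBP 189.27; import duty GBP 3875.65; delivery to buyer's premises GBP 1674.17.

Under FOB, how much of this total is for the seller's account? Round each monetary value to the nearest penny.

Seller's account: GBP 242302.01

FOB: the seller bears costs until goods are on board at the origin port; the buyer bears freight, insurance and all costs thereafter.
Seller's account: goods 241055.76 + inland to port 618.66 + export clearance 358.99 + origin terminal 268.60 = 242302.01
Buyer's account: freight 4367.02 + insurance 289.10 + destination terminal 849.63 + brokerage 189.27 + duty 3875.65 + delivery 1674.17 = 11244.84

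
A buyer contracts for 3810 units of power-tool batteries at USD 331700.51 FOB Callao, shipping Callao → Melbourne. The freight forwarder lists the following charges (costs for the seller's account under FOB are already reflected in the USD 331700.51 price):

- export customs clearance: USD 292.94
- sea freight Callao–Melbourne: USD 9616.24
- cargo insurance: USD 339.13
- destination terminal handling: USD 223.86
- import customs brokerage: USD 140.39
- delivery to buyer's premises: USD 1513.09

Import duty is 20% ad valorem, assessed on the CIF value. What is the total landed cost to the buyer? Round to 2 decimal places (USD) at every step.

FOB: the seller bears costs until goods are on board at the origin port; the buyer bears freight, insurance and all costs thereafter.
Already in the invoice (seller's account under FOB): export clearance — exclude.
CIF value = FOB price + freight + insurance = 331700.51 + 9616.24 + 339.13 = 341655.88
Import duty = 341655.88 × 20% = 68331.18
Buyer bears: freight 9616.24 + insurance 339.13 + destination terminal 223.86 + brokerage 140.39 + delivery 1513.09 + duty 68331.18 = 80163.89
Landed cost = invoice 331700.51 + 80163.89 = 411864.40

Total landed cost: USD 411864.40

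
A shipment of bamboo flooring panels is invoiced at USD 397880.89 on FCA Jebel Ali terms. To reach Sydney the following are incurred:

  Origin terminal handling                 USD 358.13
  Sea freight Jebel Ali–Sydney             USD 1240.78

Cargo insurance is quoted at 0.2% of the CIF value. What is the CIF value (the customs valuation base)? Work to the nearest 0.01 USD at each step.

CIF value: USD 400280.36

Let C be the CIF value. C = FCA price + pre-shipment costs + freight + 0.2% × C
C − 0.2% × C = 397880.89 + 358.13 + 1240.78
0.998 × C = 399479.80
C = 399479.80 / 0.998 = 400280.36
Insurance premium = 0.2% × 400280.36 = 800.56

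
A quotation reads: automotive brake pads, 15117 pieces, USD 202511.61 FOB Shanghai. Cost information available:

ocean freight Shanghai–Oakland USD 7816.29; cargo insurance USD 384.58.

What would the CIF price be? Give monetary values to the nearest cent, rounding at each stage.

CIF price: USD 210712.48

From FOB to CIF, the seller additionally bears: freight, insurance.
CIF price = 202511.61 + 7816.29 + 384.58 = 210712.48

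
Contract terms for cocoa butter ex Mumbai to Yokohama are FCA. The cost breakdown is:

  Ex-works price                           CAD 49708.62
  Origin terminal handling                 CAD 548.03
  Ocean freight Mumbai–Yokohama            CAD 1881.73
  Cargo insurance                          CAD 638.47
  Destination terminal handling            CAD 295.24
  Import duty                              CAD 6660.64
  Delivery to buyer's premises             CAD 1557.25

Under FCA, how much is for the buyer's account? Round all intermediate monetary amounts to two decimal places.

FCA: the seller delivers export-cleared goods to the carrier; the buyer bears costs from that point.
Seller's account: goods 49708.62 = 49708.62
Buyer's account: origin terminal 548.03 + freight 1881.73 + insurance 638.47 + destination terminal 295.24 + duty 6660.64 + delivery 1557.25 = 11581.36

Buyer's account: CAD 11581.36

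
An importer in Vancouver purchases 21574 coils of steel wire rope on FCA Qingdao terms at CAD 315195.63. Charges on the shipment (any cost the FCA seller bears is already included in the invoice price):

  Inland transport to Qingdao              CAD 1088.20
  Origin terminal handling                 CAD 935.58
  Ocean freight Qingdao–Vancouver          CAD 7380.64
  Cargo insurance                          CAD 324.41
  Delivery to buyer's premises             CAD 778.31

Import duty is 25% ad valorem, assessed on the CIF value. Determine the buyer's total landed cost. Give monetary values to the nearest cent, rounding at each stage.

FCA: the seller delivers export-cleared goods to the carrier; the buyer bears costs from that point.
Already in the invoice (seller's account under FCA): inland to port — exclude.
CIF value = FCA price + origin terminal + freight + insurance = 315195.63 + 935.58 + 7380.64 + 324.41 = 323836.26
Import duty = 323836.26 × 25% = 80959.07
Buyer bears: origin terminal 935.58 + freight 7380.64 + insurance 324.41 + delivery 778.31 + duty 80959.07 = 90378.01
Landed cost = invoice 315195.63 + 90378.01 = 405573.64

Total landed cost: CAD 405573.64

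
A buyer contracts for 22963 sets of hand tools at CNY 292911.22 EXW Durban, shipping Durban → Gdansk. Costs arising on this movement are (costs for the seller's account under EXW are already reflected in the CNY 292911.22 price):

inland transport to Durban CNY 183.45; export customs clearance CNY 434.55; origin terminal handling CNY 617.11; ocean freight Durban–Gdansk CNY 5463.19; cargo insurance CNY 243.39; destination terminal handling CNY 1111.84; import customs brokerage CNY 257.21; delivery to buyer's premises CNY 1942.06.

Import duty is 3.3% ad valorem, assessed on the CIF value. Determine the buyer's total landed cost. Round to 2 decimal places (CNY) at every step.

Total landed cost: CNY 313059.17

EXW: the seller makes goods available at their premises; the buyer bears all onward costs.
CIF value = EXW price + inland to port + export clearance + origin terminal + freight + insurance = 292911.22 + 183.45 + 434.55 + 617.11 + 5463.19 + 243.39 = 299852.91
Import duty = 299852.91 × 3.3% = 9895.15
Buyer bears: inland to port 183.45 + export clearance 434.55 + origin terminal 617.11 + freight 5463.19 + insurance 243.39 + destination terminal 1111.84 + brokerage 257.21 + delivery 1942.06 + duty 9895.15 = 20147.95
Landed cost = invoice 292911.22 + 20147.95 = 313059.17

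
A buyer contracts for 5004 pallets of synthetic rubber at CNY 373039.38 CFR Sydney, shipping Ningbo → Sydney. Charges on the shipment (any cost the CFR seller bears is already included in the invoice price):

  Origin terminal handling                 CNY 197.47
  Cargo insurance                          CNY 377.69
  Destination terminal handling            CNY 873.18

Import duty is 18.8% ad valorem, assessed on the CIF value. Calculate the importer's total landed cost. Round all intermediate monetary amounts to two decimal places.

CFR: the seller pays costs through ocean freight to the destination port, but not insurance.
Already in the invoice (seller's account under CFR): origin terminal — exclude.
CIF value = CFR price + insurance = 373039.38 + 377.69 = 373417.07
Import duty = 373417.07 × 18.8% = 70202.41
Buyer bears: insurance 377.69 + destination terminal 873.18 + duty 70202.41 = 71453.28
Landed cost = invoice 373039.38 + 71453.28 = 444492.66

Total landed cost: CNY 444492.66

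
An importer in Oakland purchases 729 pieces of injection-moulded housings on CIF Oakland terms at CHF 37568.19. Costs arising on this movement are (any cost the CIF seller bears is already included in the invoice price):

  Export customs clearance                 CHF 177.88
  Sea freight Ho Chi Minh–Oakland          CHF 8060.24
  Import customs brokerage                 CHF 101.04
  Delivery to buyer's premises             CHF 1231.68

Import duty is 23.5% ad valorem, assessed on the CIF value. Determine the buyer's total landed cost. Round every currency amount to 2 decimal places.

Total landed cost: CHF 47729.43

CIF: the seller pays costs through ocean freight and marine insurance to the destination port.
Already in the invoice (seller's account under CIF): export clearance, freight — exclude.
The CIF price already equals the CIF value: 37568.19
Import duty = 37568.19 × 23.5% = 8828.52
Buyer bears: brokerage 101.04 + delivery 1231.68 + duty 8828.52 = 10161.24
Landed cost = invoice 37568.19 + 10161.24 = 47729.43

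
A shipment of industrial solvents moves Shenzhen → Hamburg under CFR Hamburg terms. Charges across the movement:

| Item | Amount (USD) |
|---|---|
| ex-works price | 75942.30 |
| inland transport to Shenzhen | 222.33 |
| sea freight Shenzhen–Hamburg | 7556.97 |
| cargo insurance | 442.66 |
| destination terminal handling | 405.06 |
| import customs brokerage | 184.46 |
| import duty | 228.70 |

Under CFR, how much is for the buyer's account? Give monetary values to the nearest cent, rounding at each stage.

Buyer's account: USD 1260.88

CFR: the seller pays costs through ocean freight to the destination port, but not insurance.
Seller's account: goods 75942.30 + inland to port 222.33 + freight 7556.97 = 83721.60
Buyer's account: insurance 442.66 + destination terminal 405.06 + brokerage 184.46 + duty 228.70 = 1260.88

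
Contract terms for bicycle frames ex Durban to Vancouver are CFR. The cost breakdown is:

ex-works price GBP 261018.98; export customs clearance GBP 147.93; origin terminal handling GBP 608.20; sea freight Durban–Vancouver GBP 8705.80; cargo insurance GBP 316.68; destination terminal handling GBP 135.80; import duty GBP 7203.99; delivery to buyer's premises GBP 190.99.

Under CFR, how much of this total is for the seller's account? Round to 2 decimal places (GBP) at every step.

CFR: the seller pays costs through ocean freight to the destination port, but not insurance.
Seller's account: goods 261018.98 + export clearance 147.93 + origin terminal 608.20 + freight 8705.80 = 270480.91
Buyer's account: insurance 316.68 + destination terminal 135.80 + duty 7203.99 + delivery 190.99 = 7847.46

Seller's account: GBP 270480.91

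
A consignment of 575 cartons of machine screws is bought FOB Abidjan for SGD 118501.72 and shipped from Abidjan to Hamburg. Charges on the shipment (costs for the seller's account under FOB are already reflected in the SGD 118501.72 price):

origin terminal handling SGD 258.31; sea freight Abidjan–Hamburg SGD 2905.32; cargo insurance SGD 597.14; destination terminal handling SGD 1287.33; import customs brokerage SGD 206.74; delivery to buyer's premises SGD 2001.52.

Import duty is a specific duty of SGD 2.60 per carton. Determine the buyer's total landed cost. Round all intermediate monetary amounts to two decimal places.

FOB: the seller bears costs until goods are on board at the origin port; the buyer bears freight, insurance and all costs thereafter.
Already in the invoice (seller's account under FOB): origin terminal — exclude.
CIF value = FOB price + freight + insurance = 118501.72 + 2905.32 + 597.14 = 122004.18
Import duty = 575 × 2.60 = 1495.00
Buyer bears: freight 2905.32 + insurance 597.14 + destination terminal 1287.33 + brokerage 206.74 + delivery 2001.52 + duty 1495.00 = 8493.05
Landed cost = invoice 118501.72 + 8493.05 = 126994.77

Total landed cost: SGD 126994.77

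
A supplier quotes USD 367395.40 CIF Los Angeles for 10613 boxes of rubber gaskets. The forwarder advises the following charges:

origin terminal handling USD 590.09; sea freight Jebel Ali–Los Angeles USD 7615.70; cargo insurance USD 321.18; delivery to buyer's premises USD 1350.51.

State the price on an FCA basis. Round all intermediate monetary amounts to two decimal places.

FCA price: USD 358868.43

Not relevant to the conversion: delivery — on the buyer under both terms; not part of either seller's price.
From CIF to FCA, the seller no longer bears: origin terminal, freight, insurance.
FCA price = 367395.40 − 590.09 − 7615.70 − 321.18 = 358868.43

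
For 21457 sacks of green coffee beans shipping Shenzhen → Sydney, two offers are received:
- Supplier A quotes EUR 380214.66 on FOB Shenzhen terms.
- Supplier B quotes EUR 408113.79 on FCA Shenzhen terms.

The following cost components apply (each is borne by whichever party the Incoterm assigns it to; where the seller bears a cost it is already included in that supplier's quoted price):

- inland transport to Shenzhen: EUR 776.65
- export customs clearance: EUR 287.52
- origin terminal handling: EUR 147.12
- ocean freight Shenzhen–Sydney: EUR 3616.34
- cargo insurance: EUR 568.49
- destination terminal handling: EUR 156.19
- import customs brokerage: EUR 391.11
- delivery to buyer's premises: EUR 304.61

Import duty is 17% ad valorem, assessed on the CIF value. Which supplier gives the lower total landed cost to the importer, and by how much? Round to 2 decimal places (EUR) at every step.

Supplier A is cheaper by EUR 32814.12

Supplier A (FOB):
CIF value = FOB price + freight + insurance = 380214.66 + 3616.34 + 568.49 = 384399.49
Import duty = 384399.49 × 17% = 65347.91
Buyer bears (A): 3616.34 + 568.49 + 156.19 + 391.11 + 304.61 = 5036.74
Landed cost (A) = invoice 380214.66 + 5036.74 + duty 65347.91 = 450599.31
Supplier B (FCA):
CIF value = FCA price + origin terminal + freight + insurance = 408113.79 + 147.12 + 3616.34 + 568.49 = 412445.74
Import duty = 412445.74 × 17% = 70115.78
Buyer bears (B): 147.12 + 3616.34 + 568.49 + 156.19 + 391.11 + 304.61 = 5183.86
Landed cost (B) = invoice 408113.79 + 5183.86 + duty 70115.78 = 483413.43
Difference = |450599.31 − 483413.43| = 32814.12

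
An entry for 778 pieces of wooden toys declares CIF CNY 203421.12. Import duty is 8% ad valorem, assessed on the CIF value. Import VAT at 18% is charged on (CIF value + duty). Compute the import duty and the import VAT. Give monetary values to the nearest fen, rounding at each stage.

Import duty = 203421.12 × 8% = 16273.69
VAT base = CIF + duty = 203421.12 + 16273.69 = 219694.81
Import VAT = 219694.81 × 18% = 39545.07

Import duty: CNY 16273.69; import VAT: CNY 39545.07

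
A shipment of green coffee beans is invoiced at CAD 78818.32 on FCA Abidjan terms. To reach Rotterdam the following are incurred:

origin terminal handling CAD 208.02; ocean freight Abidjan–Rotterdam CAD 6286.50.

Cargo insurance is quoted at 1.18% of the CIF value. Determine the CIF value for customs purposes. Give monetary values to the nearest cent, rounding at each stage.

CIF value: CAD 86331.55

Let C be the CIF value. C = FCA price + pre-shipment costs + freight + 1.18% × C
C − 1.18% × C = 78818.32 + 208.02 + 6286.50
0.9882 × C = 85312.84
C = 85312.84 / 0.9882 = 86331.55
Insurance premium = 1.18% × 86331.55 = 1018.71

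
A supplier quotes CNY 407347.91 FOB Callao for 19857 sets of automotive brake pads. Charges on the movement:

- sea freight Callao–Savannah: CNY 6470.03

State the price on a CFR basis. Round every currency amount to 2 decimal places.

From FOB to CFR, the seller additionally bears: freight.
CFR price = 407347.91 + 6470.03 = 413817.94

CFR price: CNY 413817.94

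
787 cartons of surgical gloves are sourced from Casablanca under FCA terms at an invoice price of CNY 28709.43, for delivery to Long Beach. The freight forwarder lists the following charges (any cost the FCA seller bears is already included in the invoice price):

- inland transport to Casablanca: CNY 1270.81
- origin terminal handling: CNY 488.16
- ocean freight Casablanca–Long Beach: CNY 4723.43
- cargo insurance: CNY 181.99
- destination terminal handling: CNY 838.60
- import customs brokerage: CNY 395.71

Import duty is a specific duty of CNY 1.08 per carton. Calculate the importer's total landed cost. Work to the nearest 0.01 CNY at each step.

FCA: the seller delivers export-cleared goods to the carrier; the buyer bears costs from that point.
Already in the invoice (seller's account under FCA): inland to port — exclude.
CIF value = FCA price + origin terminal + freight + insurance = 28709.43 + 488.16 + 4723.43 + 181.99 = 34103.01
Import duty = 787 × 1.08 = 849.96
Buyer bears: origin terminal 488.16 + freight 4723.43 + insurance 181.99 + destination terminal 838.60 + brokerage 395.71 + duty 849.96 = 7477.85
Landed cost = invoice 28709.43 + 7477.85 = 36187.28

Total landed cost: CNY 36187.28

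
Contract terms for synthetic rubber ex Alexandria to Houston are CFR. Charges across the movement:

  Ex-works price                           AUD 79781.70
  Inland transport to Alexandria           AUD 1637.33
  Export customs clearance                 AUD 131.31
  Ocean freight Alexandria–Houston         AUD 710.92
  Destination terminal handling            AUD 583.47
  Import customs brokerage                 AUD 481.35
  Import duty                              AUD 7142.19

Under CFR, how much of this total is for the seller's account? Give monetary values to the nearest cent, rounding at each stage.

CFR: the seller pays costs through ocean freight to the destination port, but not insurance.
Seller's account: goods 79781.70 + inland to port 1637.33 + export clearance 131.31 + freight 710.92 = 82261.26
Buyer's account: destination terminal 583.47 + brokerage 481.35 + duty 7142.19 = 8207.01

Seller's account: AUD 82261.26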